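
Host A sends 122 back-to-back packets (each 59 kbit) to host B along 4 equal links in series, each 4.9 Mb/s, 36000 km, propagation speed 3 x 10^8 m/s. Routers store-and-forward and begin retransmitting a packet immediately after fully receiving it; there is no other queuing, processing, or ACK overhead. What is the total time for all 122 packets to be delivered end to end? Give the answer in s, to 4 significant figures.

Per-hop transmission t_tx = L/R = 59000/4900000 = 0.0120408 s.
Per-hop propagation t_prop = 36000000/300000000 = 0.12 s.
Pipeline fill: first packet needs 4·t_tx to clear all hops; remaining 121 packets each add one t_tx.
Total = (4+122-1)·t_tx + 4·t_prop = 125·0.0120408 + 4·0.12 = 1.985 s.

1.985 s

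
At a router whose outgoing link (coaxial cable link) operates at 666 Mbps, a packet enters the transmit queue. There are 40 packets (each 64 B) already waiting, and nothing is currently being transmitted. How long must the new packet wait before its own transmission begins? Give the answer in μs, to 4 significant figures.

Each queued packet: L/R = 512/666000000 = 0.768769 μs.
40 queued → 30.7508 μs.
Queuing delay = 30.75 μs.

30.75 μs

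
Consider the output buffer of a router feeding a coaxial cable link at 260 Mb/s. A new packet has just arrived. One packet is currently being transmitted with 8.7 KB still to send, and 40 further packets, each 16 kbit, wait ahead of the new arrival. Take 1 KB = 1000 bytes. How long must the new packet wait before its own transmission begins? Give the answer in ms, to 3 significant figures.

2.73 ms

Each queued packet: L/R = 16000/260000000 = 0.0615385 ms.
40 queued → 2.46154 ms.
Plus remaining 69600 bits of current packet: 0.267692 ms.
Queuing delay = 2.73 ms.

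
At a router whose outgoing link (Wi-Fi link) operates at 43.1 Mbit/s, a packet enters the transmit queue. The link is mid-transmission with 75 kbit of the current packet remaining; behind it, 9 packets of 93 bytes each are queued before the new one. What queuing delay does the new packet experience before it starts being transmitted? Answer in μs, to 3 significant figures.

Each queued packet: L/R = 744/43100000 = 17.2622 μs.
9 queued → 155.36 μs.
Plus remaining 75000 bits of current packet: 1740.14 μs.
Queuing delay = 1900 μs.

1900 μs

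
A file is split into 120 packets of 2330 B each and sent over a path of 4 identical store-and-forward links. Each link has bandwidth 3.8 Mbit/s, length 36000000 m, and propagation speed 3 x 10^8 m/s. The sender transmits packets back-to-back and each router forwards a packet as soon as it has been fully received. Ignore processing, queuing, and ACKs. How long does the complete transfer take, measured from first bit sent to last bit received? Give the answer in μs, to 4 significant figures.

1083000 μs

Per-hop transmission t_tx = L/R = 18640/3800000 = 4905.26 μs.
Per-hop propagation t_prop = 36000000/300000000 = 120000 μs.
Pipeline fill: first packet needs 4·t_tx to clear all hops; remaining 119 packets each add one t_tx.
Total = (4+120-1)·t_tx + 4·t_prop = 123·4905.26 + 4·120000 = 1083000 μs.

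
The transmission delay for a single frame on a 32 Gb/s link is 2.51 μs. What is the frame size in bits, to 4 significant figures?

80320 bits

L = R × t_tx = 32000000000 b/s × 2.51e-06 s = 80320 bits.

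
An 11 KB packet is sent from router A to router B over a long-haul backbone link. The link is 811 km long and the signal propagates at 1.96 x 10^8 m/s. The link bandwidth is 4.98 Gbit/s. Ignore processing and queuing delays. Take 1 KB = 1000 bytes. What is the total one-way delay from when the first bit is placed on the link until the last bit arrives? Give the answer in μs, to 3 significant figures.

4160 μs

L = 88000 bits.
Transmission delay = L/R = 88000 / 4980000000 = 17.6707 μs.
Propagation delay = d/s = 811000 m / 196000000 m/s = 4137.76 μs.
Total = 4160 μs.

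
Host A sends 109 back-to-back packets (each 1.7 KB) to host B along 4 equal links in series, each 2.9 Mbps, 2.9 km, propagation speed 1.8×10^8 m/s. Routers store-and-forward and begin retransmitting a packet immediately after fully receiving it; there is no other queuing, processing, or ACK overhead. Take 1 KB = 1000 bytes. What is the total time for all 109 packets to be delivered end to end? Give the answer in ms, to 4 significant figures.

525.3 ms

Per-hop transmission t_tx = L/R = 13600/2900000 = 4.68966 ms.
Per-hop propagation t_prop = 2900/180000000 = 0.0161111 ms.
Pipeline fill: first packet needs 4·t_tx to clear all hops; remaining 108 packets each add one t_tx.
Total = (4+109-1)·t_tx + 4·t_prop = 112·4.68966 + 4·0.0161111 = 525.3 ms.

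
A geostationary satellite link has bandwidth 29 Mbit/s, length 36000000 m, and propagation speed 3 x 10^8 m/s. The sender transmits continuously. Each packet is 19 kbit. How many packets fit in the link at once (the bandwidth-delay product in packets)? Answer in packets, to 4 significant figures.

Propagation delay = 36000000 / 300000000 = 0.12 s.
BDP = R × t_prop = 29000000 × 0.12 = 3480000 bits.
In packets of 19000 bits: 183.2 packets.

183.2 packets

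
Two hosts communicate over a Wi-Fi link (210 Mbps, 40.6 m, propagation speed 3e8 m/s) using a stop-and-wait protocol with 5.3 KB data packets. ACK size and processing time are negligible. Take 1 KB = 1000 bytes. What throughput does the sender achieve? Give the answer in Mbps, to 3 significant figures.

210 Mbps

t_tx = L/R = 42400/210000000 = 0.000201905 s.
t_prop = 40.6/300000000 = 1.35333e-07 s; RTT = 2.70667e-07 s.
Cycle = t_tx + RTT = 0.000202175 s.
Throughput = L / cycle = 42400 / 0.000202175 = 210 Mbps.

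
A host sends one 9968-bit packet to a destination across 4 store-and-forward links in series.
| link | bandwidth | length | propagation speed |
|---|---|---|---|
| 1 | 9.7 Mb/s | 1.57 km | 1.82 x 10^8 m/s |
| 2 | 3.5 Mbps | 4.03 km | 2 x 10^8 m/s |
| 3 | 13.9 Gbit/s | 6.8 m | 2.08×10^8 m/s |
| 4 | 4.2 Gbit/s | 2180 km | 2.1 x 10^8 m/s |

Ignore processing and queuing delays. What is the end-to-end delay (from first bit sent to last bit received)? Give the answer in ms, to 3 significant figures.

14.3 ms

Transmission delays (L/R per hop): 1.02763, 2.848, 0.000717122, 0.00237333 ms; sum = 3.87872 ms.
Propagation delays (d/s per hop): 0.00862637, 0.02015, 3.26923e-05, 10.381 ms; sum = 10.4098 ms.
End-to-end = 14.3 ms.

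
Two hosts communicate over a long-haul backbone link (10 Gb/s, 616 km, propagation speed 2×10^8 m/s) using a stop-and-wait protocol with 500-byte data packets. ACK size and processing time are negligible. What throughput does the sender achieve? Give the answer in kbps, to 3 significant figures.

649 kbps

t_tx = L/R = 4000/10000000000 = 4e-07 s.
t_prop = 616000/200000000 = 0.00308 s; RTT = 0.00616 s.
Cycle = t_tx + RTT = 0.0061604 s.
Throughput = L / cycle = 4000 / 0.0061604 = 649 kbps.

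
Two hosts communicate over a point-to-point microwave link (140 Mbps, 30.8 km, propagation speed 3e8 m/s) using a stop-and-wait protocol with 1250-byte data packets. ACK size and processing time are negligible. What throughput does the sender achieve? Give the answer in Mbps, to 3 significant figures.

t_tx = L/R = 10000/140000000 = 7.14286e-05 s.
t_prop = 30800/300000000 = 0.000102667 s; RTT = 0.000205333 s.
Cycle = t_tx + RTT = 0.000276762 s.
Throughput = L / cycle = 10000 / 0.000276762 = 36.1 Mbps.

36.1 Mbps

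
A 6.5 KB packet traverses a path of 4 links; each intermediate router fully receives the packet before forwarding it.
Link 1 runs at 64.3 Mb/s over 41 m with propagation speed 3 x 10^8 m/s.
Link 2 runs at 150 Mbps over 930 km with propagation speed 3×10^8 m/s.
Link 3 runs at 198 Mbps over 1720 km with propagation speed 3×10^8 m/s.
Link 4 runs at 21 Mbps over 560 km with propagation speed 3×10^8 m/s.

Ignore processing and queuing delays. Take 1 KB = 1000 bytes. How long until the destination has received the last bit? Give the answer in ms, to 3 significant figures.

L = 52000 bits.
Transmission delays (L/R per hop): 0.808709, 0.346667, 0.262626, 2.47619 ms; sum = 3.89419 ms.
Propagation delays (d/s per hop): 0.000136667, 3.1, 5.73333, 1.86667 ms; sum = 10.7001 ms.
End-to-end = 14.6 ms.

14.6 ms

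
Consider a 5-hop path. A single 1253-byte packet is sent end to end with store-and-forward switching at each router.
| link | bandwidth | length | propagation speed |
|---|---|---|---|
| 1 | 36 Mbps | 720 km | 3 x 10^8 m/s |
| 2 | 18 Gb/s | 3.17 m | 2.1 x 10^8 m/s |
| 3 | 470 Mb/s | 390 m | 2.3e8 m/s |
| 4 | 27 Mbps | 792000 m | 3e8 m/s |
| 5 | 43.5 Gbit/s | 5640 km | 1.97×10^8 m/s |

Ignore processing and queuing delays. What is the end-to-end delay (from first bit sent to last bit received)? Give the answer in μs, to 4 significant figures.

L = 1253 × 8 = 10024 bits.
Transmission delays (L/R per hop): 278.444, 0.556889, 21.3277, 371.259, 0.230437 μs; sum = 671.819 μs.
Propagation delays (d/s per hop): 2400, 0.0150952, 1.69565, 2640, 28629.4 μs; sum = 33671.2 μs.
End-to-end = 34340 μs.

34340 μs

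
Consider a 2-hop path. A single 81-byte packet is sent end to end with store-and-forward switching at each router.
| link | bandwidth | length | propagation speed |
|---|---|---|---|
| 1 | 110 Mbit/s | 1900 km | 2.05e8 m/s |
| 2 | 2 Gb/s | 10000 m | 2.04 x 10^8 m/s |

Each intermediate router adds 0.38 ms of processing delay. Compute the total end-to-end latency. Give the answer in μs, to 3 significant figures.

L = 81 × 8 = 648 bits.
Transmission delays (L/R per hop): 5.89091, 0.324 μs; sum = 6.21491 μs.
Propagation delays (d/s per hop): 9268.29, 49.0196 μs; sum = 9317.31 μs.
Processing at 1 router(s): 1 × 0.38 ms = 380 μs.
End-to-end = 9700 μs.

9700 μs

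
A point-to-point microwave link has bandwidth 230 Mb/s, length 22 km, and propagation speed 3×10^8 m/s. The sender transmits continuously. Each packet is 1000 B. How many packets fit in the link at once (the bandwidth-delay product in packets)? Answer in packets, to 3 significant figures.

Propagation delay = 22000 / 300000000 = 7.33333e-05 s.
BDP = R × t_prop = 230000000 × 7.33333e-05 = 16866.7 bits.
In packets of 8000 bits: 2.11 packets.

2.11 packets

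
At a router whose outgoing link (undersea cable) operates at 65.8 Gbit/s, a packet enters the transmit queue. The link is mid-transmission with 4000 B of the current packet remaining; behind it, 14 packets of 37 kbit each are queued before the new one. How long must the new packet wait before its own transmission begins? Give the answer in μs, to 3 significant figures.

Each queued packet: L/R = 37000/65800000000 = 0.56231 μs.
14 queued → 7.87234 μs.
Plus remaining 32000 bits of current packet: 0.486322 μs.
Queuing delay = 8.36 μs.

8.36 μs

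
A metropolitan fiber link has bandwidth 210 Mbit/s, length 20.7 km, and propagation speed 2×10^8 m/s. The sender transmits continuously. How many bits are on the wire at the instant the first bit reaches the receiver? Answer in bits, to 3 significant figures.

Propagation delay = 20700 / 200000000 = 0.0001035 s.
BDP = R × t_prop = 210000000 × 0.0001035 = 21735 bits.

21700 bits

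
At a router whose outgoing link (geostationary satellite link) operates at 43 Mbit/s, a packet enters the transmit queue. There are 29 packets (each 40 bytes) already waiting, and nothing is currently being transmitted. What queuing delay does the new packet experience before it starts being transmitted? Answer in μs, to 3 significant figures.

Each queued packet: L/R = 320/43000000 = 7.44186 μs.
29 queued → 215.814 μs.
Queuing delay = 216 μs.

216 μs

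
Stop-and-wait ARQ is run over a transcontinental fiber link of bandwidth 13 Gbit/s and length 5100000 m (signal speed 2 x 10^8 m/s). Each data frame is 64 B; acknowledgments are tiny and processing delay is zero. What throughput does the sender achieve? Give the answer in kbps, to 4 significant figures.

10.04 kbps

t_tx = L/R = 512/13000000000 = 3.93846e-08 s.
t_prop = 5100000/200000000 = 0.0255 s; RTT = 0.051 s.
Cycle = t_tx + RTT = 0.051 s.
Throughput = L / cycle = 512 / 0.051 = 10.04 kbps.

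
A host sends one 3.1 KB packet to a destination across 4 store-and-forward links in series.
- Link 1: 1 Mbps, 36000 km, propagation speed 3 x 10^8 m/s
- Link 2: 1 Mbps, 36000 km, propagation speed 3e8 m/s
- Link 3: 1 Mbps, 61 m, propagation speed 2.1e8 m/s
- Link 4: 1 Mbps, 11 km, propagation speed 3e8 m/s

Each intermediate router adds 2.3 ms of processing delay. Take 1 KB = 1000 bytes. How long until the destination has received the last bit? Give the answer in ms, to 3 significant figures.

L = 24800 bits.
Transmission delay per hop = L/R = 24800/1000000 = 24.8 ms; 4 hops → 99.2 ms.
Propagation delays (d/s per hop): 120, 120, 0.000290476, 0.0366667 ms; sum = 240.037 ms.
Processing at 3 router(s): 3 × 2.3 ms = 6.9 ms.
End-to-end = 346 ms.

346 ms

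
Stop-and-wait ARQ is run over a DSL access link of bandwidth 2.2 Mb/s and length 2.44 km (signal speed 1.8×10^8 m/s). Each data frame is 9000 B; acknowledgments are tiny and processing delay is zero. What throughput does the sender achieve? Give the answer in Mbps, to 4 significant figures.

t_tx = L/R = 72000/2200000 = 0.0327273 s.
t_prop = 2440/180000000 = 1.35556e-05 s; RTT = 2.71111e-05 s.
Cycle = t_tx + RTT = 0.0327544 s.
Throughput = L / cycle = 72000 / 0.0327544 = 2.198 Mbps.

2.198 Mbps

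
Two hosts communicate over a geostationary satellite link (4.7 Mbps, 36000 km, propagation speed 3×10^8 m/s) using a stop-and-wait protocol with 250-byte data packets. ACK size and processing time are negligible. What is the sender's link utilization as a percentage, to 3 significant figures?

0.177 %

t_tx = L/R = 2000/4700000 = 0.000425532 s.
t_prop = 36000000/300000000 = 0.12 s; RTT = 0.24 s.
Cycle = t_tx + RTT = 0.240426 s.
Utilization = t_tx / cycle = 0.000425532/0.240426 = 0.177 %.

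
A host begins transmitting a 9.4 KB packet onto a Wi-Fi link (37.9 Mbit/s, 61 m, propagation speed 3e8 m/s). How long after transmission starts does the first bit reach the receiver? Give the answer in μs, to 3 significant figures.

0.203 μs

First bit experiences only propagation delay: d/s = 61/300000000 = 0.203 μs.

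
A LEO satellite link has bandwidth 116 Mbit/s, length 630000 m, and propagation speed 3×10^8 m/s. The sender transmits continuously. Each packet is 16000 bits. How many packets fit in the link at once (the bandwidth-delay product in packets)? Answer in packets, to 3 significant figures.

Propagation delay = 630000 / 300000000 = 0.0021 s.
BDP = R × t_prop = 116000000 × 0.0021 = 243600 bits.
In packets of 16000 bits: 15.2 packets.

15.2 packets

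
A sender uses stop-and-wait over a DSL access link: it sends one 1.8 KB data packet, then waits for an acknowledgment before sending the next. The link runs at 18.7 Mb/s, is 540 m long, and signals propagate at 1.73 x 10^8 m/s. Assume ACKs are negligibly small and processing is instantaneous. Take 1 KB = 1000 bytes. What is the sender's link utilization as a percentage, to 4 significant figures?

99.20 %

t_tx = L/R = 14400/18700000 = 0.000770053 s.
t_prop = 540/173000000 = 3.12139e-06 s; RTT = 6.24277e-06 s.
Cycle = t_tx + RTT = 0.000776296 s.
Utilization = t_tx / cycle = 0.000770053/0.000776296 = 99.20 %.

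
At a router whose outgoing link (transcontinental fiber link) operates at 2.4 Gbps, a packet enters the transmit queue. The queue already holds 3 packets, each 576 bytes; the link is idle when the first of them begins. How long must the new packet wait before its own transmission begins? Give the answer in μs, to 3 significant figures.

5.76 μs

Each queued packet: L/R = 4608/2400000000 = 1.92 μs.
3 queued → 5.76 μs.
Queuing delay = 5.76 μs.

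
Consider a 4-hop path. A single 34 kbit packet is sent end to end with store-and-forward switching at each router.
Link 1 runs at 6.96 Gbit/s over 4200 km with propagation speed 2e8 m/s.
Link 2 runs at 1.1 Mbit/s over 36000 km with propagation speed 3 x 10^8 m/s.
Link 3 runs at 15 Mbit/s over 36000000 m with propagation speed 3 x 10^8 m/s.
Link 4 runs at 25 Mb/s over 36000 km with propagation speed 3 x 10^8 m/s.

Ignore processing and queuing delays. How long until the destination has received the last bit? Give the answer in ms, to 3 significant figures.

L = 34000 bits.
Transmission delays (L/R per hop): 0.00488506, 30.9091, 2.26667, 1.36 ms; sum = 34.5406 ms.
Propagation delays (d/s per hop): 21, 120, 120, 120 ms; sum = 381 ms.
End-to-end = 416 ms.

416 ms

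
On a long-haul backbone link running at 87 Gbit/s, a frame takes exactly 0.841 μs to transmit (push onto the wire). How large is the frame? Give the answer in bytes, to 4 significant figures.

L = R × t_tx = 87000000000 b/s × 8.41e-07 s = 73167 bits.
In bytes: 73167 / 8 = 9146 bytes.

9146 bytes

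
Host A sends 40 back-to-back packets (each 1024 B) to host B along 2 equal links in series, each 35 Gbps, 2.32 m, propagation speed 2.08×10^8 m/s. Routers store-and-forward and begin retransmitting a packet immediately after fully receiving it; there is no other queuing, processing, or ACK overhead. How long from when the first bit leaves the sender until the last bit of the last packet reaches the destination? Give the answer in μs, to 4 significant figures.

Per-hop transmission t_tx = L/R = 8192/35000000000 = 0.234057 μs.
Per-hop propagation t_prop = 2.32/208000000 = 0.0111538 μs.
Pipeline fill: first packet needs 2·t_tx to clear all hops; remaining 39 packets each add one t_tx.
Total = (2+40-1)·t_tx + 2·t_prop = 41·0.234057 + 2·0.0111538 = 9.619 μs.

9.619 μs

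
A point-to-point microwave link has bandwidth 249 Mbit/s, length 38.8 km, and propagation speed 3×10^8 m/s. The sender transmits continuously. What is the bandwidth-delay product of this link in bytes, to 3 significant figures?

Propagation delay = 38800 / 300000000 = 0.000129333 s.
BDP = R × t_prop = 249000000 × 0.000129333 = 32204 bits.
In bytes: 32204/8 = 4030 bytes.

4030 bytes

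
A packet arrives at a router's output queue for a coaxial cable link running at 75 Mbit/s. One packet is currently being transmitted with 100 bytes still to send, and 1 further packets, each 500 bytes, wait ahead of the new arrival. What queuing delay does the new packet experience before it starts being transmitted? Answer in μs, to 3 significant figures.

Each queued packet: L/R = 4000/75000000 = 53.3333 μs.
1 queued → 53.3333 μs.
Plus remaining 800 bits of current packet: 10.6667 μs.
Queuing delay = 64.0 μs.

64.0 μs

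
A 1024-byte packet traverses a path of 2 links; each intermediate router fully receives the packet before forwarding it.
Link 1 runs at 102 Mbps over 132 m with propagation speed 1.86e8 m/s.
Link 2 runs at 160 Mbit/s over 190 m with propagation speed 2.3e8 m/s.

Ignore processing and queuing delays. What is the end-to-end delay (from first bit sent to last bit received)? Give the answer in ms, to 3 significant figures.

L = 1024 × 8 = 8192 bits.
Transmission delays (L/R per hop): 0.0803137, 0.0512 ms; sum = 0.131514 ms.
Propagation delays (d/s per hop): 0.000709677, 0.000826087 ms; sum = 0.00153576 ms.
End-to-end = 0.133 ms.

0.133 ms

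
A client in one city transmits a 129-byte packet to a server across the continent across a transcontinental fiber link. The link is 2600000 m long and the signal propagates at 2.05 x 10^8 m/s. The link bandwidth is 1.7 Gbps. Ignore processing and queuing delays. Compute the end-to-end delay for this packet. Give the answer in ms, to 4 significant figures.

12.68 ms

L = 129 × 8 = 1032 bits.
Transmission delay = L/R = 1032 / 1700000000 = 0.000607059 ms.
Propagation delay = d/s = 2600000 m / 2.05e+08 m/s = 12.6829 ms.
Total = 12.68 ms.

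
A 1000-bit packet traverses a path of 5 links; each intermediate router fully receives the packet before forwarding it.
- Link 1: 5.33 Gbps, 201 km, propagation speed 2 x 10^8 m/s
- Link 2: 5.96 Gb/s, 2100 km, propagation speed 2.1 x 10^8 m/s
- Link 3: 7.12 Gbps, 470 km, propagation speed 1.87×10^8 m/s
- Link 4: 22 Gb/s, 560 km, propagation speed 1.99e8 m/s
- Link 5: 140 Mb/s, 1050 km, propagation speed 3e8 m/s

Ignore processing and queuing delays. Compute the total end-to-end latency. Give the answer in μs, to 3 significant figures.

19800 μs

Transmission delays (L/R per hop): 0.187617, 0.167785, 0.140449, 0.0454545, 7.14286 μs; sum = 7.68416 μs.
Propagation delays (d/s per hop): 1005, 10000, 2513.37, 2814.07, 3500 μs; sum = 19832.4 μs.
End-to-end = 19800 μs.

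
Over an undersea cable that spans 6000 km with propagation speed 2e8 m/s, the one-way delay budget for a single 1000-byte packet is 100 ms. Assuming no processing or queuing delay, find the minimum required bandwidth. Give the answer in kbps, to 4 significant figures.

L = 8000 bits.
Propagation delay = 6000000 / 200000000 = 30 ms.
Transmission budget = 100 − 30 = 70 ms.
R ≥ L / t_tx = 8000 bits / 0.07 s = 114.3 kbps.

114.3 kbps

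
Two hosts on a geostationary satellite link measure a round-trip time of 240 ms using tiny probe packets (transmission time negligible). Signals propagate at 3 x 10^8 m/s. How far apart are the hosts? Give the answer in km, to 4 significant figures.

One-way propagation = RTT/2 = 120 ms.
d = s × t = 300000000 × 0.12 = 36000 km.

36000 km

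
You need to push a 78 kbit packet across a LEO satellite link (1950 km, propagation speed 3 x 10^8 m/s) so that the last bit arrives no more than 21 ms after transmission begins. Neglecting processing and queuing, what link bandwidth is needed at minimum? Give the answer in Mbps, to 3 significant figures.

Propagation delay = 1950000 / 300000000 = 6.5 ms.
Transmission budget = 21 − 6.5 = 14.5 ms.
R ≥ L / t_tx = 78000 bits / 0.0145 s = 5.38 Mbps.

5.38 Mbps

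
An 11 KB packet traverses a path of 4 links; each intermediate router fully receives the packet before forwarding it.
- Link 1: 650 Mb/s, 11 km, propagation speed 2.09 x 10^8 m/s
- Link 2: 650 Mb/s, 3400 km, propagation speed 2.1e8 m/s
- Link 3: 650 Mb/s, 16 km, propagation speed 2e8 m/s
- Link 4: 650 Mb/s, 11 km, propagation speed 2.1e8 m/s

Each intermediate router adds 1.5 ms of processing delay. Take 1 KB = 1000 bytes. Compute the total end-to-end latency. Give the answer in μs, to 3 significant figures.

21400 μs

L = 88000 bits.
Transmission delay per hop = L/R = 88000/650000000 = 135.385 μs; 4 hops → 541.538 μs.
Propagation delays (d/s per hop): 52.6316, 16190.5, 80, 52.381 μs; sum = 16375.5 μs.
Processing at 3 router(s): 3 × 1.5 ms = 4500 μs.
End-to-end = 21400 μs.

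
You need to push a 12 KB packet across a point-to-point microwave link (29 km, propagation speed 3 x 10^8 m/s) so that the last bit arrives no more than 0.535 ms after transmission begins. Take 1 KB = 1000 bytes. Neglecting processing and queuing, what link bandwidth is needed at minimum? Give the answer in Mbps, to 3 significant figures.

L = 96000 bits.
Propagation delay = 29000 / 300000000 = 0.0966667 ms.
Transmission budget = 0.535 − 0.0966667 = 0.438333 ms.
R ≥ L / t_tx = 96000 bits / 0.000438333 s = 219 Mbps.

219 Mbps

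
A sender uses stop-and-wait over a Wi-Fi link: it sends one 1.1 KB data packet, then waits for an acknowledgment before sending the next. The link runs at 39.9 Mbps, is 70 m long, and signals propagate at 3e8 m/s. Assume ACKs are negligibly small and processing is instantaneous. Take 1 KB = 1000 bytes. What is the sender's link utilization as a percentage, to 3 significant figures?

t_tx = L/R = 8800/39900000 = 0.000220551 s.
t_prop = 70/300000000 = 2.33333e-07 s; RTT = 4.66667e-07 s.
Cycle = t_tx + RTT = 0.000221018 s.
Utilization = t_tx / cycle = 0.000220551/0.000221018 = 99.8 %.

99.8 %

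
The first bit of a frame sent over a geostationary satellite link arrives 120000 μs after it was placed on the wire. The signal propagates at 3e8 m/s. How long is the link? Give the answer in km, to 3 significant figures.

d = s × t_prop = 300000000 × 0.12 = 36000 km.

36000 km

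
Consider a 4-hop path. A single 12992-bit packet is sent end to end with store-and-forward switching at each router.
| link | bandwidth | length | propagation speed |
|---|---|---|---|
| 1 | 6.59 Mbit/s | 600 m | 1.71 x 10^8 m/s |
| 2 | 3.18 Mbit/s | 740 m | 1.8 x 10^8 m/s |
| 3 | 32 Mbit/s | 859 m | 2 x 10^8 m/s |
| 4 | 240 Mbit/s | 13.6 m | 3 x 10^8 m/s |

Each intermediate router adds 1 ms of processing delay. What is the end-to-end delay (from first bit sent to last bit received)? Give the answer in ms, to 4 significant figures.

Transmission delays (L/R per hop): 1.97147, 4.08553, 0.406, 0.0541333 ms; sum = 6.51714 ms.
Propagation delays (d/s per hop): 0.00350877, 0.00411111, 0.004295, 4.53333e-05 ms; sum = 0.0119602 ms.
Processing at 3 router(s): 3 × 1 ms = 3 ms.
End-to-end = 9.529 ms.

9.529 ms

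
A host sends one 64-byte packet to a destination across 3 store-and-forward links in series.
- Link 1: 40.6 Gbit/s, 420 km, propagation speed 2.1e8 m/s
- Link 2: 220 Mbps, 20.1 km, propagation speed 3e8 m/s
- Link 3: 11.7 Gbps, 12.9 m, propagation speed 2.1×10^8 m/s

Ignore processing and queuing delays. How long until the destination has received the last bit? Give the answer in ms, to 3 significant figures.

2.07 ms

L = 64 × 8 = 512 bits.
Transmission delays (L/R per hop): 1.26108e-05, 0.00232727, 4.37607e-05 ms; sum = 0.00238364 ms.
Propagation delays (d/s per hop): 2, 0.067, 6.14286e-05 ms; sum = 2.06706 ms.
End-to-end = 2.07 ms.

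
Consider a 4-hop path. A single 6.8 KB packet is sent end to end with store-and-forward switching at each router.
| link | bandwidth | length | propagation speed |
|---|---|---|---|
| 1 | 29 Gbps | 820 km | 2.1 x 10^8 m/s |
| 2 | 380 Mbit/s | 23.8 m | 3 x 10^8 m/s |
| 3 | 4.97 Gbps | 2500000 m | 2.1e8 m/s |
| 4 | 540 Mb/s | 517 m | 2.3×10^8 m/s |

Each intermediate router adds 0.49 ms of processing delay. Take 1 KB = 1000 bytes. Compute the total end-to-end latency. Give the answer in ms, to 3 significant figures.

17.5 ms

L = 54400 bits.
Transmission delays (L/R per hop): 0.00187586, 0.143158, 0.0109457, 0.100741 ms; sum = 0.25672 ms.
Propagation delays (d/s per hop): 3.90476, 7.93333e-05, 11.9048, 0.00224783 ms; sum = 15.8119 ms.
Processing at 3 router(s): 3 × 0.49 ms = 1.47 ms.
End-to-end = 17.5 ms.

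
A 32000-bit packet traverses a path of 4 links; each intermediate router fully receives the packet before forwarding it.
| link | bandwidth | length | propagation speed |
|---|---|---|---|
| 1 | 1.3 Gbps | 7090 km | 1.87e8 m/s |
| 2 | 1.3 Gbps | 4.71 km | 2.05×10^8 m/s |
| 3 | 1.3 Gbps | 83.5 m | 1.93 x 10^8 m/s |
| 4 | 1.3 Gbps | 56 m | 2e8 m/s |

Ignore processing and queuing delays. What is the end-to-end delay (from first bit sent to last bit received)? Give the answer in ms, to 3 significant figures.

38.0 ms

Transmission delay per hop = L/R = 32000/1300000000 = 0.0246154 ms; 4 hops → 0.0984615 ms.
Propagation delays (d/s per hop): 37.9144, 0.0229756, 0.000432642, 0.00028 ms; sum = 37.9381 ms.
End-to-end = 38.0 ms.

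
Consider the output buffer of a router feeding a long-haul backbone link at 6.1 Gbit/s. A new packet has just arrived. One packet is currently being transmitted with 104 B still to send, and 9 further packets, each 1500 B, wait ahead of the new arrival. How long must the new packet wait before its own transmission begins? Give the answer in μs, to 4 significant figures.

17.84 μs

Each queued packet: L/R = 12000/6100000000 = 1.96721 μs.
9 queued → 17.7049 μs.
Plus remaining 832 bits of current packet: 0.136393 μs.
Queuing delay = 17.84 μs.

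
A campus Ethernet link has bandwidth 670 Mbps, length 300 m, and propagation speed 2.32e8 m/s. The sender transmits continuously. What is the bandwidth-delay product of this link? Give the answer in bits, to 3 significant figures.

Propagation delay = 300 / 2.32e+08 = 1.2931e-06 s.
BDP = R × t_prop = 670000000 × 1.2931e-06 = 866.379 bits.

866 bits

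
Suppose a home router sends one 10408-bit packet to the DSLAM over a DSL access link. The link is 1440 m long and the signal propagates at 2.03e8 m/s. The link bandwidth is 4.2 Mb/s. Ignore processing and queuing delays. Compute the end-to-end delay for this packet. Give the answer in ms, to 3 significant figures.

2.49 ms

Transmission delay = L/R = 10408 / 4200000 = 2.4781 ms.
Propagation delay = d/s = 1440 m / 2.03e+08 m/s = 0.0070936 ms.
Total = 2.49 ms.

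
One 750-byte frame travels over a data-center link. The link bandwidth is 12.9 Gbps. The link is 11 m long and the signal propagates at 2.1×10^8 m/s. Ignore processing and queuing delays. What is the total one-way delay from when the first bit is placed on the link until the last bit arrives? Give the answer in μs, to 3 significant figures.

0.517 μs

L = 750 × 8 = 6000 bits.
Transmission delay = L/R = 6000 / 12900000000 = 0.465116 μs.
Propagation delay = d/s = 11 m / 210000000 m/s = 0.052381 μs.
Total = 0.517 μs.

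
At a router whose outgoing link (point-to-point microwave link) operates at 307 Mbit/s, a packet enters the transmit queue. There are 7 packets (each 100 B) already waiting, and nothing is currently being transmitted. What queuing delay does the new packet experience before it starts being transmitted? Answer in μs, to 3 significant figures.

Each queued packet: L/R = 800/307000000 = 2.60586 μs.
7 queued → 18.241 μs.
Queuing delay = 18.2 μs.

18.2 μs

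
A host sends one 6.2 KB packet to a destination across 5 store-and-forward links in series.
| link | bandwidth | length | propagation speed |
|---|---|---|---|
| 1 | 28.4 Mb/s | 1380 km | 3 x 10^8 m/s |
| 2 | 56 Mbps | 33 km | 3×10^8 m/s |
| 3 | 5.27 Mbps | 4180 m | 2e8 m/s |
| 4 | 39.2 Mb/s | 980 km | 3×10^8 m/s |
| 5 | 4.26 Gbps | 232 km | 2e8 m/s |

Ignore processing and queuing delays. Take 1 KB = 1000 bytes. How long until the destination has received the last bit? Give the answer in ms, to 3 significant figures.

22.5 ms

L = 49600 bits.
Transmission delays (L/R per hop): 1.74648, 0.885714, 9.41176, 1.26531, 0.0116432 ms; sum = 13.3209 ms.
Propagation delays (d/s per hop): 4.6, 0.11, 0.0209, 3.26667, 1.16 ms; sum = 9.15757 ms.
End-to-end = 22.5 ms.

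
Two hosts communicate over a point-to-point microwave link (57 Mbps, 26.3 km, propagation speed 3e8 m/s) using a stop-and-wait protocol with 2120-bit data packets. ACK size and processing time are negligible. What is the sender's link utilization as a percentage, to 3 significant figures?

17.5 %

t_tx = L/R = 2120/57000000 = 3.7193e-05 s.
t_prop = 26300/300000000 = 8.76667e-05 s; RTT = 0.000175333 s.
Cycle = t_tx + RTT = 0.000212526 s.
Utilization = t_tx / cycle = 3.7193e-05/0.000212526 = 17.5 %.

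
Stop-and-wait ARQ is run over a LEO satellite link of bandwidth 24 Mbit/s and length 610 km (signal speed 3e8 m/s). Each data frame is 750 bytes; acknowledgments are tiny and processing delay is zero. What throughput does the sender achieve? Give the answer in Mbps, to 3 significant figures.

t_tx = L/R = 6000/24000000 = 0.00025 s.
t_prop = 610000/300000000 = 0.00203333 s; RTT = 0.00406667 s.
Cycle = t_tx + RTT = 0.00431667 s.
Throughput = L / cycle = 6000 / 0.00431667 = 1.39 Mbps.

1.39 Mbps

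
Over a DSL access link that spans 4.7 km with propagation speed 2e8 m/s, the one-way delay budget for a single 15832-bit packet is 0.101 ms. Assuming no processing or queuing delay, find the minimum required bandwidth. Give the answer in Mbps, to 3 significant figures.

204 Mbps

Propagation delay = 4700 / 200000000 = 0.0235 ms.
Transmission budget = 0.101 − 0.0235 = 0.0775 ms.
R ≥ L / t_tx = 15832 bits / 7.75e-05 s = 204 Mbps.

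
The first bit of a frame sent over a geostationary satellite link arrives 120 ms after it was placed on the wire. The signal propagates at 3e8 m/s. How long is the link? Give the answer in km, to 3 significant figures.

d = s × t_prop = 300000000 × 0.12 = 36000 km.

36000 km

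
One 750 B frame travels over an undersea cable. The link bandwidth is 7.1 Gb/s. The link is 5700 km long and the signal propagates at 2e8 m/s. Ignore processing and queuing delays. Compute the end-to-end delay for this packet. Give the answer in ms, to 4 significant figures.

28.50 ms

L = 750 × 8 = 6000 bits.
Transmission delay = L/R = 6000 / 7100000000 = 0.00084507 ms.
Propagation delay = d/s = 5700000 m / 200000000 m/s = 28.5 ms.
Total = 28.50 ms.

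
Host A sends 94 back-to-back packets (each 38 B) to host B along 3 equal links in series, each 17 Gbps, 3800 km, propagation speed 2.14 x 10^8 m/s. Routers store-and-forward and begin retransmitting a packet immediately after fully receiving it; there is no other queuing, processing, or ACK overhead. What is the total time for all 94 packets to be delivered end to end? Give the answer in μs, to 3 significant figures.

Per-hop transmission t_tx = L/R = 304/17000000000 = 0.0178824 μs.
Per-hop propagation t_prop = 3800000/214000000 = 17757 μs.
Pipeline fill: first packet needs 3·t_tx to clear all hops; remaining 93 packets each add one t_tx.
Total = (3+94-1)·t_tx + 3·t_prop = 96·0.0178824 + 3·17757 = 53300 μs.

53300 μs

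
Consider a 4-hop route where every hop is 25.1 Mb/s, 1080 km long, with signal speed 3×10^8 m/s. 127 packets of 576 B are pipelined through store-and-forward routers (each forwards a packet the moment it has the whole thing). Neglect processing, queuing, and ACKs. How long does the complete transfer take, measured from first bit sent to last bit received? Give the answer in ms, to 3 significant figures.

Per-hop transmission t_tx = L/R = 4608/25100000 = 0.183586 ms.
Per-hop propagation t_prop = 1080000/300000000 = 3.6 ms.
Pipeline fill: first packet needs 4·t_tx to clear all hops; remaining 126 packets each add one t_tx.
Total = (4+127-1)·t_tx + 4·t_prop = 130·0.183586 + 4·3.6 = 38.3 ms.

38.3 ms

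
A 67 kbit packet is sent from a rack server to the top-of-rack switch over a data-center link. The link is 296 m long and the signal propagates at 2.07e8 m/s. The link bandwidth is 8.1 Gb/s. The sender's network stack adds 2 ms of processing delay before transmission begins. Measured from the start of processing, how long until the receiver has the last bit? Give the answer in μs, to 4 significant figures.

L = 67000 bits.
Transmission delay = L/R = 67000 / 8100000000 = 8.2716 μs.
Propagation delay = d/s = 296 m / 2.07e+08 m/s = 1.42995 μs.
Plus processing delay 2 ms = 2000 μs.
Total = 2010 μs.

2010 μs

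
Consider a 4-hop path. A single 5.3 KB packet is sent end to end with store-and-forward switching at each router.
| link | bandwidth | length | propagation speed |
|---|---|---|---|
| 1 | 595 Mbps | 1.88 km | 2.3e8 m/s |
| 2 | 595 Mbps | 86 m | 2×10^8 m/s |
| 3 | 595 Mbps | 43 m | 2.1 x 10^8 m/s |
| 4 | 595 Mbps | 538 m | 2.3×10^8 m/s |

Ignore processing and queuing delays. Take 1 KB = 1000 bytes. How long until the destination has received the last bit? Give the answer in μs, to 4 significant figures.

296.2 μs

L = 42400 bits.
Transmission delay per hop = L/R = 42400/595000000 = 71.2605 μs; 4 hops → 285.042 μs.
Propagation delays (d/s per hop): 8.17391, 0.43, 0.204762, 2.33913 μs; sum = 11.1478 μs.
End-to-end = 296.2 μs.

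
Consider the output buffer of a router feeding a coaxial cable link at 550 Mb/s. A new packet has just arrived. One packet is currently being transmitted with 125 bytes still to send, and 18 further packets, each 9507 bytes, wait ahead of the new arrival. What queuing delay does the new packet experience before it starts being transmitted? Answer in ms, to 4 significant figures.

Each queued packet: L/R = 76056/550000000 = 0.138284 ms.
18 queued → 2.48911 ms.
Plus remaining 1000 bits of current packet: 0.00181818 ms.
Queuing delay = 2.491 ms.

2.491 ms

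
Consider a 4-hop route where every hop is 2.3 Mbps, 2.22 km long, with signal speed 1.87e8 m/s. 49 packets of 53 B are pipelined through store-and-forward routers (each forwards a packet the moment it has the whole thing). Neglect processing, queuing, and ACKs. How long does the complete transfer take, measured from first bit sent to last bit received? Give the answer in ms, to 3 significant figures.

9.63 ms

Per-hop transmission t_tx = L/R = 424/2300000 = 0.184348 ms.
Per-hop propagation t_prop = 2220/187000000 = 0.0118717 ms.
Pipeline fill: first packet needs 4·t_tx to clear all hops; remaining 48 packets each add one t_tx.
Total = (4+49-1)·t_tx + 4·t_prop = 52·0.184348 + 4·0.0118717 = 9.63 ms.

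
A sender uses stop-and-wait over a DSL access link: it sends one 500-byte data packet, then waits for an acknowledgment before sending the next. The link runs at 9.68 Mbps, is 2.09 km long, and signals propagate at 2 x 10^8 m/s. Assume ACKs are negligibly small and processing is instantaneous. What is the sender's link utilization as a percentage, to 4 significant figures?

95.19 %

t_tx = L/R = 4000/9680000 = 0.000413223 s.
t_prop = 2090/200000000 = 1.045e-05 s; RTT = 2.09e-05 s.
Cycle = t_tx + RTT = 0.000434123 s.
Utilization = t_tx / cycle = 0.000413223/0.000434123 = 95.19 %.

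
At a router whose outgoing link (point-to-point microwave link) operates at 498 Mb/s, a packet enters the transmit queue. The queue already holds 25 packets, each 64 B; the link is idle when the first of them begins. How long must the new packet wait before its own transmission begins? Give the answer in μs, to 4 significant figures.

25.70 μs

Each queued packet: L/R = 512/498000000 = 1.02811 μs.
25 queued → 25.7028 μs.
Queuing delay = 25.70 μs.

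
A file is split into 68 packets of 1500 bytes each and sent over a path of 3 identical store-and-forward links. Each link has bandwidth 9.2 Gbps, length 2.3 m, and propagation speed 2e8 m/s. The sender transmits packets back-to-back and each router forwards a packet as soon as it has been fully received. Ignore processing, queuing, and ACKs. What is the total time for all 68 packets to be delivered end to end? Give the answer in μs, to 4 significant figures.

91.34 μs

Per-hop transmission t_tx = L/R = 12000/9200000000 = 1.30435 μs.
Per-hop propagation t_prop = 2.3/200000000 = 0.0115 μs.
Pipeline fill: first packet needs 3·t_tx to clear all hops; remaining 67 packets each add one t_tx.
Total = (3+68-1)·t_tx + 3·t_prop = 70·1.30435 + 3·0.0115 = 91.34 μs.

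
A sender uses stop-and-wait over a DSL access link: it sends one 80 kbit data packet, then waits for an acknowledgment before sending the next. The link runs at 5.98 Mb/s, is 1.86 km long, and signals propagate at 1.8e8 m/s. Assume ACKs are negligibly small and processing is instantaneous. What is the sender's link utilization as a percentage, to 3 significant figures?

t_tx = L/R = 80000/5980000 = 0.0133779 s.
t_prop = 1860/180000000 = 1.03333e-05 s; RTT = 2.06667e-05 s.
Cycle = t_tx + RTT = 0.0133986 s.
Utilization = t_tx / cycle = 0.0133779/0.0133986 = 99.8 %.

99.8 %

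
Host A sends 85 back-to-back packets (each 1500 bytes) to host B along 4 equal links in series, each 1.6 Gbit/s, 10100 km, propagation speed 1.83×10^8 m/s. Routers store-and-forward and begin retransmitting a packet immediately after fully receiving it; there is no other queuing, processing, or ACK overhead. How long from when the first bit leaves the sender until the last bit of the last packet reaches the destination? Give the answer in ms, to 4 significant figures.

221.4 ms

Per-hop transmission t_tx = L/R = 12000/1600000000 = 0.0075 ms.
Per-hop propagation t_prop = 10100000/183000000 = 55.1913 ms.
Pipeline fill: first packet needs 4·t_tx to clear all hops; remaining 84 packets each add one t_tx.
Total = (4+85-1)·t_tx + 4·t_prop = 88·0.0075 + 4·55.1913 = 221.4 ms.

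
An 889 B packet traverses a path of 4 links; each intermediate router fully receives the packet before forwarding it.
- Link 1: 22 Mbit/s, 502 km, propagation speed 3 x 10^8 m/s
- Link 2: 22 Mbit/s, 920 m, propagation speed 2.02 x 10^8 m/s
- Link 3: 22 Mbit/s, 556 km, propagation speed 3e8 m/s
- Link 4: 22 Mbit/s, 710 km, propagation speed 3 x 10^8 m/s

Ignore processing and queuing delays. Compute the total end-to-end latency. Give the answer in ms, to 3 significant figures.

7.19 ms

L = 889 × 8 = 7112 bits.
Transmission delay per hop = L/R = 7112/22000000 = 0.323273 ms; 4 hops → 1.29309 ms.
Propagation delays (d/s per hop): 1.67333, 0.00455446, 1.85333, 2.36667 ms; sum = 5.89789 ms.
End-to-end = 7.19 ms.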